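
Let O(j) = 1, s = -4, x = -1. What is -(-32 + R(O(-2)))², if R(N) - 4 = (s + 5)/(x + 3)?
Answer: -3025/4 ≈ -756.25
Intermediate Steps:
R(N) = 9/2 (R(N) = 4 + (-4 + 5)/(-1 + 3) = 4 + 1/2 = 4 + 1*(½) = 4 + ½ = 9/2)
-(-32 + R(O(-2)))² = -(-32 + 9/2)² = -(-55/2)² = -1*3025/4 = -3025/4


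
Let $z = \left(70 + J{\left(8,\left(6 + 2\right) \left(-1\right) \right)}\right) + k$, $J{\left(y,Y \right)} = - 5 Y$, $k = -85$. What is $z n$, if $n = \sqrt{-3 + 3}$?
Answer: $0$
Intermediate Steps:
$n = 0$ ($n = \sqrt{0} = 0$)
$z = 25$ ($z = \left(70 - 5 \left(6 + 2\right) \left(-1\right)\right) - 85 = \left(70 - 5 \cdot 8 \left(-1\right)\right) - 85 = \left(70 - -40\right) - 85 = \left(70 + 40\right) - 85 = 110 - 85 = 25$)
$z n = 25 \cdot 0 = 0$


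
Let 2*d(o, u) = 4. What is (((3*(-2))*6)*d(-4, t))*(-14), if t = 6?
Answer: 1008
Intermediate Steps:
d(o, u) = 2 (d(o, u) = (½)*4 = 2)
(((3*(-2))*6)*d(-4, t))*(-14) = (((3*(-2))*6)*2)*(-14) = (-6*6*2)*(-14) = -36*2*(-14) = -72*(-14) = 1008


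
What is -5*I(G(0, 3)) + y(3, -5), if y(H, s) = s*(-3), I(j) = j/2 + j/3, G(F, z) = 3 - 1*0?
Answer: 5/2 ≈ 2.5000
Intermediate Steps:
G(F, z) = 3 (G(F, z) = 3 + 0 = 3)
I(j) = 5*j/6 (I(j) = j*(½) + j*(⅓) = j/2 + j/3 = 5*j/6)
y(H, s) = -3*s
-5*I(G(0, 3)) + y(3, -5) = -25*3/6 - 3*(-5) = -5*5/2 + 15 = -25/2 + 15 = 5/2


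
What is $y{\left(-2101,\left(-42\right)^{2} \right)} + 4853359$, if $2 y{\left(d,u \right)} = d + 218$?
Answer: $\frac{9704835}{2} \approx 4.8524 \cdot 10^{6}$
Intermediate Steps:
$y{\left(d,u \right)} = 109 + \frac{d}{2}$ ($y{\left(d,u \right)} = \frac{d + 218}{2} = \frac{218 + d}{2} = 109 + \frac{d}{2}$)
$y{\left(-2101,\left(-42\right)^{2} \right)} + 4853359 = \left(109 + \frac{1}{2} \left(-2101\right)\right) + 4853359 = \left(109 - \frac{2101}{2}\right) + 4853359 = - \frac{1883}{2} + 4853359 = \frac{9704835}{2}$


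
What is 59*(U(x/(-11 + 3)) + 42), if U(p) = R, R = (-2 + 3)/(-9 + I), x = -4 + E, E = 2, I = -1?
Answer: 24721/10 ≈ 2472.1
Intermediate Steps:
x = -2 (x = -4 + 2 = -2)
R = -⅒ (R = (-2 + 3)/(-9 - 1) = 1/(-10) = 1*(-⅒) = -⅒ ≈ -0.10000)
U(p) = -⅒
59*(U(x/(-11 + 3)) + 42) = 59*(-⅒ + 42) = 59*(419/10) = 24721/10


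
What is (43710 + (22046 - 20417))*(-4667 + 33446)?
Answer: 1304811081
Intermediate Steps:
(43710 + (22046 - 20417))*(-4667 + 33446) = (43710 + 1629)*28779 = 45339*28779 = 1304811081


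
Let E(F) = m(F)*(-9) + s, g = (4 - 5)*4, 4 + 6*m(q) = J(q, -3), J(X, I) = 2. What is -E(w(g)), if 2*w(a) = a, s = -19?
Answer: 16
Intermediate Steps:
m(q) = -1/3 (m(q) = -2/3 + (1/6)*2 = -2/3 + 1/3 = -1/3)
g = -4 (g = -1*4 = -4)
w(a) = a/2
E(F) = -16 (E(F) = -1/3*(-9) - 19 = 3 - 19 = -16)
-E(w(g)) = -1*(-16) = 16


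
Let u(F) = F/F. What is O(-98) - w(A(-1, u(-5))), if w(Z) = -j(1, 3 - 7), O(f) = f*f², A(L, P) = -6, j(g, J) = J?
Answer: -941196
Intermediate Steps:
u(F) = 1
O(f) = f³
w(Z) = 4 (w(Z) = -(3 - 7) = -1*(-4) = 4)
O(-98) - w(A(-1, u(-5))) = (-98)³ - 1*4 = -941192 - 4 = -941196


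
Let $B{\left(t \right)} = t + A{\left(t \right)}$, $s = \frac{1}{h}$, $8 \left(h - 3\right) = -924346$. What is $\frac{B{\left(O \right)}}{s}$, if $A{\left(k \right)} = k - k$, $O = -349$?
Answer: $\frac{161294189}{4} \approx 4.0324 \cdot 10^{7}$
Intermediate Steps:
$h = - \frac{462161}{4}$ ($h = 3 + \frac{1}{8} \left(-924346\right) = 3 - \frac{462173}{4} = - \frac{462161}{4} \approx -1.1554 \cdot 10^{5}$)
$A{\left(k \right)} = 0$
$s = - \frac{4}{462161}$ ($s = \frac{1}{- \frac{462161}{4}} = - \frac{4}{462161} \approx -8.655 \cdot 10^{-6}$)
$B{\left(t \right)} = t$ ($B{\left(t \right)} = t + 0 = t$)
$\frac{B{\left(O \right)}}{s} = - \frac{349}{- \frac{4}{462161}} = \left(-349\right) \left(- \frac{462161}{4}\right) = \frac{161294189}{4}$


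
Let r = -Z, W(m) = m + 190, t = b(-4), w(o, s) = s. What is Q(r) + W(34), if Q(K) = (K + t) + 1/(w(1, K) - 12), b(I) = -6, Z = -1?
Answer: 2408/11 ≈ 218.91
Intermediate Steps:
t = -6
W(m) = 190 + m
r = 1 (r = -1*(-1) = 1)
Q(K) = -6 + K + 1/(-12 + K) (Q(K) = (K - 6) + 1/(K - 12) = (-6 + K) + 1/(-12 + K) = -6 + K + 1/(-12 + K))
Q(r) + W(34) = (73 + 1² - 18*1)/(-12 + 1) + (190 + 34) = (73 + 1 - 18)/(-11) + 224 = -1/11*56 + 224 = -56/11 + 224 = 2408/11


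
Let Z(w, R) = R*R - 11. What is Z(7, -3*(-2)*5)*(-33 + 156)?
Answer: 109347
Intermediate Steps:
Z(w, R) = -11 + R² (Z(w, R) = R² - 11 = -11 + R²)
Z(7, -3*(-2)*5)*(-33 + 156) = (-11 + (-3*(-2)*5)²)*(-33 + 156) = (-11 + (6*5)²)*123 = (-11 + 30²)*123 = (-11 + 900)*123 = 889*123 = 109347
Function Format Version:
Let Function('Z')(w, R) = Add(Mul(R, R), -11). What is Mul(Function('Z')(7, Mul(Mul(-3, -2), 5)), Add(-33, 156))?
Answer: 109347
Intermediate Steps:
Function('Z')(w, R) = Add(-11, Pow(R, 2)) (Function('Z')(w, R) = Add(Pow(R, 2), -11) = Add(-11, Pow(R, 2)))
Mul(Function('Z')(7, Mul(Mul(-3, -2), 5)), Add(-33, 156)) = Mul(Add(-11, Pow(Mul(Mul(-3, -2), 5), 2)), Add(-33, 156)) = Mul(Add(-11, Pow(Mul(6, 5), 2)), 123) = Mul(Add(-11, Pow(30, 2)), 123) = Mul(Add(-11, 900), 123) = Mul(889, 123) = 109347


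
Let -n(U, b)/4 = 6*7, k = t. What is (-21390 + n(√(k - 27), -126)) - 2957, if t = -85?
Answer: -24515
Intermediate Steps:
k = -85
n(U, b) = -168 (n(U, b) = -24*7 = -4*42 = -168)
(-21390 + n(√(k - 27), -126)) - 2957 = (-21390 - 168) - 2957 = -21558 - 2957 = -24515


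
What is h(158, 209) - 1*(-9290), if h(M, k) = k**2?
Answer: 52971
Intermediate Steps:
h(158, 209) - 1*(-9290) = 209**2 - 1*(-9290) = 43681 + 9290 = 52971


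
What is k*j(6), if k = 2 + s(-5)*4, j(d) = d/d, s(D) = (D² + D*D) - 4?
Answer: 186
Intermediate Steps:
s(D) = -4 + 2*D² (s(D) = (D² + D²) - 4 = 2*D² - 4 = -4 + 2*D²)
j(d) = 1
k = 186 (k = 2 + (-4 + 2*(-5)²)*4 = 2 + (-4 + 2*25)*4 = 2 + (-4 + 50)*4 = 2 + 46*4 = 2 + 184 = 186)
k*j(6) = 186*1 = 186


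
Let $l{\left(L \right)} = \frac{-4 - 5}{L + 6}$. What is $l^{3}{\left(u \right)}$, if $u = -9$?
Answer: $27$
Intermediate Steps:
$l{\left(L \right)} = - \frac{9}{6 + L}$
$l^{3}{\left(u \right)} = \left(- \frac{9}{6 - 9}\right)^{3} = \left(- \frac{9}{-3}\right)^{3} = \left(\left(-9\right) \left(- \frac{1}{3}\right)\right)^{3} = 3^{3} = 27$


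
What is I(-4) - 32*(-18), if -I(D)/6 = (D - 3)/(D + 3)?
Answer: 534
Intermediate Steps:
I(D) = -6*(-3 + D)/(3 + D) (I(D) = -6*(D - 3)/(D + 3) = -6*(-3 + D)/(3 + D))
I(-4) - 32*(-18) = 6*(3 - 1*(-4))/(3 - 4) - 32*(-18) = 6*(3 + 4)/(-1) + 576 = 6*(-1)*7 + 576 = -42 + 576 = 534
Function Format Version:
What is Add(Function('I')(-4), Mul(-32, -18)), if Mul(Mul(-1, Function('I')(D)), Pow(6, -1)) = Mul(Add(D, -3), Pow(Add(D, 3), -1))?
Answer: 534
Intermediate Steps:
Function('I')(D) = Mul(-6, Pow(Add(3, D), -1), Add(-3, D)) (Function('I')(D) = Mul(-6, Mul(Add(D, -3), Pow(Add(D, 3), -1))) = Mul(-6, Mul(Add(-3, D), Pow(Add(3, D), -1))) = Mul(-6, Mul(Pow(Add(3, D), -1), Add(-3, D))) = Mul(-6, Pow(Add(3, D), -1), Add(-3, D)))
Add(Function('I')(-4), Mul(-32, -18)) = Add(Mul(6, Pow(Add(3, -4), -1), Add(3, Mul(-1, -4))), Mul(-32, -18)) = Add(Mul(6, Pow(-1, -1), Add(3, 4)), 576) = Add(Mul(6, -1, 7), 576) = Add(-42, 576) = 534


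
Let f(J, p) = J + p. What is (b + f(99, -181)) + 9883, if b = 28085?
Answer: 37886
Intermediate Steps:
(b + f(99, -181)) + 9883 = (28085 + (99 - 181)) + 9883 = (28085 - 82) + 9883 = 28003 + 9883 = 37886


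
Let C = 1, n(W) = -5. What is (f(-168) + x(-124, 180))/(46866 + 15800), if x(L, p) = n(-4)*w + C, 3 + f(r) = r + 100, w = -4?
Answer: -25/31333 ≈ -0.00079788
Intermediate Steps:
f(r) = 97 + r (f(r) = -3 + (r + 100) = -3 + (100 + r) = 97 + r)
x(L, p) = 21 (x(L, p) = -5*(-4) + 1 = 20 + 1 = 21)
(f(-168) + x(-124, 180))/(46866 + 15800) = ((97 - 168) + 21)/(46866 + 15800) = (-71 + 21)/62666 = -50*1/62666 = -25/31333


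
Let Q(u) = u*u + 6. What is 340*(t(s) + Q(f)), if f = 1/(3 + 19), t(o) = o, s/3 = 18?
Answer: 2468485/121 ≈ 20401.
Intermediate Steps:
s = 54 (s = 3*18 = 54)
f = 1/22 ≈ 0.045455
Q(u) = 6 + u² (Q(u) = u² + 6 = 6 + u²)
340*(t(s) + Q(f)) = 340*(54 + (6 + (1/22)²)) = 340*(54 + (6 + 1/484)) = 340*(54 + 2905/484) = 340*(29041/484) = 2468485/121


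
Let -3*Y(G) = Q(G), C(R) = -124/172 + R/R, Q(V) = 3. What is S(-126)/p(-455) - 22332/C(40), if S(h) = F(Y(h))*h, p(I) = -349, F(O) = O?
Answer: -27928153/349 ≈ -80023.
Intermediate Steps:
C(R) = 12/43 (C(R) = -124*1/172 + 1 = -31/43 + 1 = 12/43)
Y(G) = -1 (Y(G) = -1/3*3 = -1)
S(h) = -h
S(-126)/p(-455) - 22332/C(40) = -1*(-126)/(-349) - 22332/12/43 = 126*(-1/349) - 22332*43/12 = -126/349 - 80023 = -27928153/349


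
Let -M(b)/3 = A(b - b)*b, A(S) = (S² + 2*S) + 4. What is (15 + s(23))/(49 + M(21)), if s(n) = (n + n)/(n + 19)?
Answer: -338/4263 ≈ -0.079287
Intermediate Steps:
A(S) = 4 + S² + 2*S
s(n) = 2*n/(19 + n) (s(n) = (2*n)/(19 + n) = 2*n/(19 + n))
M(b) = -12*b (M(b) = -3*(4 + (b - b)² + 2*(b - b))*b = -3*(4 + 0² + 2*0)*b = -3*(4 + 0 + 0)*b = -12*b)
(15 + s(23))/(49 + M(21)) = (15 + 2*23/(19 + 23))/(49 - 12*21) = (15 + 2*23/42)/(49 - 252) = (15 + 2*23*(1/42))/(-203) = (15 + 23/21)*(-1/203) = (338/21)*(-1/203) = -338/4263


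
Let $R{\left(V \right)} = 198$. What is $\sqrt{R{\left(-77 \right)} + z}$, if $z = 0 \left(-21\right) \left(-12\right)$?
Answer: $3 \sqrt{22} \approx 14.071$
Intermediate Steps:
$z = 0$ ($z = 0 \left(-12\right) = 0$)
$\sqrt{R{\left(-77 \right)} + z} = \sqrt{198 + 0} = \sqrt{198} = 3 \sqrt{22}$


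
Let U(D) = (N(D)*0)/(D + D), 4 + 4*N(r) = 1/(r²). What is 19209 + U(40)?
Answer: 19209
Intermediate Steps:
N(r) = -1 + 1/(4*r²) (N(r) = -1 + 1/(4*(r²)) = -1 + 1/(4*r²))
U(D) = 0 (U(D) = ((-1 + 1/(4*D²))*0)/(D + D) = 0/((2*D)) = 0*(1/(2*D)) = 0)
19209 + U(40) = 19209 + 0 = 19209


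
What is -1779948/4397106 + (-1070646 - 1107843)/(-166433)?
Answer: 1547134161225/121970590483 ≈ 12.684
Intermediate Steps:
-1779948/4397106 + (-1070646 - 1107843)/(-166433) = -1779948*1/4397106 - 2178489*(-1/166433) = -296658/732851 + 2178489/166433 = 1547134161225/121970590483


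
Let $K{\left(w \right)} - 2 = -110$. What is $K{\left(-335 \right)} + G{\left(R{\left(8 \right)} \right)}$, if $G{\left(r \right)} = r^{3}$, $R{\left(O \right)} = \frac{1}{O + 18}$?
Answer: $- \frac{1898207}{17576} \approx -108.0$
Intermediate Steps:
$K{\left(w \right)} = -108$ ($K{\left(w \right)} = 2 - 110 = -108$)
$R{\left(O \right)} = \frac{1}{18 + O}$
$K{\left(-335 \right)} + G{\left(R{\left(8 \right)} \right)} = -108 + \left(\frac{1}{18 + 8}\right)^{3} = -108 + \left(\frac{1}{26}\right)^{3} = -108 + \frac{1}{17576} = - \frac{1898207}{17576}$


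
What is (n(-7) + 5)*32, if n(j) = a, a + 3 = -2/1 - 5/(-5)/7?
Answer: 32/7 ≈ 4.5714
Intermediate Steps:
a = -34/7 (a = -3 + (-2/1 - 5/(-5)/7) = -3 + (-2*1 - 5*(-⅕)*(⅐)) = -3 + (-2 + 1*(⅐)) = -3 + (-2 + ⅐) = -3 - 13/7 = -34/7 ≈ -4.8571)
n(j) = -34/7
(n(-7) + 5)*32 = (-34/7 + 5)*32 = (⅐)*32 = 32/7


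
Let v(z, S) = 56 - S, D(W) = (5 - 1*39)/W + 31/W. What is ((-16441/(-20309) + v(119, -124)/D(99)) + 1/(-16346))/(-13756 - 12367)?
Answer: 1971638504883/8672076186422 ≈ 0.22735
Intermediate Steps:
D(W) = -3/W (D(W) = (5 - 39)/W + 31/W = -34/W + 31/W = -3/W)
((-16441/(-20309) + v(119, -124)/D(99)) + 1/(-16346))/(-13756 - 12367) = ((-16441/(-20309) + (56 - 1*(-124))/((-3/99))) + 1/(-16346))/(-13756 - 12367) = ((-16441*(-1/20309) + (56 + 124)/((-3*1/99))) - 1/16346)/(-26123) = ((16441/20309 + 180/(-1/33)) - 1/16346)*(-1/26123) = ((16441/20309 + 180*(-33)) - 1/16346)*(-1/26123) = ((16441/20309 - 5940) - 1/16346)*(-1/26123) = (-120619019/20309 - 1/16346)*(-1/26123) = -1971638504883/331970914*(-1/26123) = 1971638504883/8672076186422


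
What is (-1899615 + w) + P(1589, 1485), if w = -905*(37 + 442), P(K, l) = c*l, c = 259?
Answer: -1948495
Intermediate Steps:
P(K, l) = 259*l
w = -433495 (w = -905*479 = -433495)
(-1899615 + w) + P(1589, 1485) = (-1899615 - 433495) + 259*1485 = -2333110 + 384615 = -1948495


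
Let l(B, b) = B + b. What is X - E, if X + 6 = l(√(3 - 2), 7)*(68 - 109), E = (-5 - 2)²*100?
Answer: -5234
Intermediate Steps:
E = 4900 (E = (-7)²*100 = 49*100 = 4900)
X = -334 (X = -6 + (√(3 - 2) + 7)*(68 - 109) = -6 + (√1 + 7)*(-41) = -6 + (1 + 7)*(-41) = -6 + 8*(-41) = -6 - 328 = -334)
X - E = -334 - 1*4900 = -334 - 4900 = -5234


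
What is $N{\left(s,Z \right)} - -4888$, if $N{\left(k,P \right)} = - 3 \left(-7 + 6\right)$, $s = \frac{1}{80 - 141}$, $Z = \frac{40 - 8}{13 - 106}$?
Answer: $4891$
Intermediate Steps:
$Z = - \frac{32}{93}$ ($Z = \frac{32}{-93} = 32 \left(- \frac{1}{93}\right) = - \frac{32}{93} \approx -0.34409$)
$s = - \frac{1}{61}$ ($s = \frac{1}{-61} = - \frac{1}{61} \approx -0.016393$)
$N{\left(k,P \right)} = 3$ ($N{\left(k,P \right)} = \left(-3\right) \left(-1\right) = 3$)
$N{\left(s,Z \right)} - -4888 = 3 - -4888 = 3 + 4888 = 4891$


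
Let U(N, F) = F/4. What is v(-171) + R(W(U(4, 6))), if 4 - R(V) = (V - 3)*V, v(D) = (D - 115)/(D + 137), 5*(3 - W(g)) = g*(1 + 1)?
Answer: 5887/425 ≈ 13.852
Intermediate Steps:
U(N, F) = F/4 (U(N, F) = F*(¼) = F/4)
W(g) = 3 - 2*g/5 (W(g) = 3 - g*(1 + 1)/5 = 3 - g*2/5 = 3 - 2*g/5)
v(D) = (-115 + D)/(137 + D)
R(V) = 4 - V*(-3 + V) (R(V) = 4 - (V - 3)*V = 4 - (-3 + V)*V = 4 - V*(-3 + V))
v(-171) + R(W(U(4, 6))) = (-115 - 171)/(137 - 171) + (4 - (3 - 6/10)² + 3*(3 - 6/10)) = -286/(-34) + (4 - (3 - ⅖*3/2)² + 3*(3 - ⅖*3/2)) = -1/34*(-286) + (4 - (3 - ⅗)² + 3*(3 - ⅗)) = 143/17 + (4 - (12/5)² + 3*(12/5)) = 143/17 + (4 - 1*144/25 + 36/5) = 143/17 + (4 - 144/25 + 36/5) = 143/17 + 136/25 = 5887/425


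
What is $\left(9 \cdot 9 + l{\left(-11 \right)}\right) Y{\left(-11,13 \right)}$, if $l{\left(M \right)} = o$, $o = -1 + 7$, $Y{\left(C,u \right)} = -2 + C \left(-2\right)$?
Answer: $1740$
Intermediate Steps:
$Y{\left(C,u \right)} = -2 - 2 C$
$o = 6$
$l{\left(M \right)} = 6$
$\left(9 \cdot 9 + l{\left(-11 \right)}\right) Y{\left(-11,13 \right)} = \left(9 \cdot 9 + 6\right) \left(-2 - -22\right) = \left(81 + 6\right) \left(-2 + 22\right) = 87 \cdot 20 = 1740$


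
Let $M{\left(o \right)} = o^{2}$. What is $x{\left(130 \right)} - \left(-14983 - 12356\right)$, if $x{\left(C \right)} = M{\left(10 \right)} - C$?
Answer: $27309$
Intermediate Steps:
$x{\left(C \right)} = 100 - C$ ($x{\left(C \right)} = 10^{2} - C = 100 - C$)
$x{\left(130 \right)} - \left(-14983 - 12356\right) = \left(100 - 130\right) - \left(-14983 - 12356\right) = -30 - -27339 = -30 + 27339 = 27309$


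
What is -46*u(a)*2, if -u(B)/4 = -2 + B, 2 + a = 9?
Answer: 1840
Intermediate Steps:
a = 7 (a = -2 + 9 = 7)
u(B) = 8 - 4*B (u(B) = -4*(-2 + B) = 8 - 4*B)
-46*u(a)*2 = -46*(8 - 4*7)*2 = -46*(8 - 28)*2 = -46*(-20)*2 = 920*2 = 1840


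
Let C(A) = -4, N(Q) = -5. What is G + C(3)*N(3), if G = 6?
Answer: 26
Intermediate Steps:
G + C(3)*N(3) = 6 - 4*(-5) = 6 + 20 = 26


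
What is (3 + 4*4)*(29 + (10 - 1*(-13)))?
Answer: 988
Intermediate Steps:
(3 + 4*4)*(29 + (10 - 1*(-13))) = (3 + 16)*(29 + (10 + 13)) = 19*(29 + 23) = 19*52 = 988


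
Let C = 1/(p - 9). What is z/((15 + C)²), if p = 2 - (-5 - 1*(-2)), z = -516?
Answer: -8256/3481 ≈ -2.3717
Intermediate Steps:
p = 5 (p = 2 - (-5 + 2) = 2 - 1*(-3) = 2 + 3 = 5)
C = -¼ (C = 1/(5 - 9) = 1/(-4) = -¼ ≈ -0.25000)
z/((15 + C)²) = -516/(15 - ¼)² = -516/((59/4)²) = -516/3481/16 = -516*16/3481 = -8256/3481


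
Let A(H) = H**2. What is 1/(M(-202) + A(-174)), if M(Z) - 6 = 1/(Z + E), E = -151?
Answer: 353/10689545 ≈ 3.3023e-5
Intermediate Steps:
M(Z) = 6 + 1/(-151 + Z) (M(Z) = 6 + 1/(Z - 151) = 6 + 1/(-151 + Z))
1/(M(-202) + A(-174)) = 1/((-905 + 6*(-202))/(-151 - 202) + (-174)**2) = 1/((-905 - 1212)/(-353) + 30276) = 1/(-1/353*(-2117) + 30276) = 1/(2117/353 + 30276) = 1/(10689545/353) = 353/10689545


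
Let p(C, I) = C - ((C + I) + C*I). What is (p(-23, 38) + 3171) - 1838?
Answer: 2169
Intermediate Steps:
p(C, I) = -I - C*I (p(C, I) = C - (C + I + C*I) = C + (-C - I - C*I) = -I - C*I)
(p(-23, 38) + 3171) - 1838 = (-1*38*(1 - 23) + 3171) - 1838 = (-1*38*(-22) + 3171) - 1838 = (836 + 3171) - 1838 = 4007 - 1838 = 2169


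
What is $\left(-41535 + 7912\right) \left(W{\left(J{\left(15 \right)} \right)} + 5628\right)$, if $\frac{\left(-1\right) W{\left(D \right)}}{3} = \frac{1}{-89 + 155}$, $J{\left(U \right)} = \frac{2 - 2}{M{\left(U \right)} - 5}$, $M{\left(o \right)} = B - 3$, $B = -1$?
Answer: $- \frac{4163031745}{22} \approx -1.8923 \cdot 10^{8}$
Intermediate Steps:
$M{\left(o \right)} = -4$ ($M{\left(o \right)} = -1 - 3 = -4$)
$J{\left(U \right)} = 0$ ($J{\left(U \right)} = \frac{2 - 2}{-4 - 5} = \frac{0}{-9} = 0 \left(- \frac{1}{9}\right) = 0$)
$W{\left(D \right)} = - \frac{1}{22}$ ($W{\left(D \right)} = - \frac{3}{-89 + 155} = - \frac{3}{66} = \left(-3\right) \frac{1}{66} = - \frac{1}{22}$)
$\left(-41535 + 7912\right) \left(W{\left(J{\left(15 \right)} \right)} + 5628\right) = \left(-41535 + 7912\right) \left(- \frac{1}{22} + 5628\right) = \left(-33623\right) \frac{123815}{22} = - \frac{4163031745}{22}$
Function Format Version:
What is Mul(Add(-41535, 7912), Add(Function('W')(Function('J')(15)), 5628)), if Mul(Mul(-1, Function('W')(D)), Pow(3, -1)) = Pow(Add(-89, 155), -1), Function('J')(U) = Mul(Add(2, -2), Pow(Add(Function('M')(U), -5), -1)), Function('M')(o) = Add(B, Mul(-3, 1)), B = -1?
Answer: Rational(-4163031745, 22) ≈ -1.8923e+8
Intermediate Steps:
Function('M')(o) = -4 (Function('M')(o) = Add(-1, Mul(-3, 1)) = Add(-1, -3) = -4)
Function('J')(U) = 0 (Function('J')(U) = Mul(Add(2, -2), Pow(Add(-4, -5), -1)) = Mul(0, Pow(-9, -1)) = Mul(0, Rational(-1, 9)) = 0)
Function('W')(D) = Rational(-1, 22) (Function('W')(D) = Mul(-3, Pow(Add(-89, 155), -1)) = Mul(-3, Pow(66, -1)) = Mul(-3, Rational(1, 66)) = Rational(-1, 22))
Mul(Add(-41535, 7912), Add(Function('W')(Function('J')(15)), 5628)) = Mul(Add(-41535, 7912), Add(Rational(-1, 22), 5628)) = Mul(-33623, Rational(123815, 22)) = Rational(-4163031745, 22)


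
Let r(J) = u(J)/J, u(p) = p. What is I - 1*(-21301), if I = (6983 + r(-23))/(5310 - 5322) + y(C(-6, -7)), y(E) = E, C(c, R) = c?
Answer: 20713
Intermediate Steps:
r(J) = 1 (r(J) = J/J = 1)
I = -588 (I = (6983 + 1)/(5310 - 5322) - 6 = 6984/(-12) - 6 = 6984*(-1/12) - 6 = -582 - 6 = -588)
I - 1*(-21301) = -588 - 1*(-21301) = -588 + 21301 = 20713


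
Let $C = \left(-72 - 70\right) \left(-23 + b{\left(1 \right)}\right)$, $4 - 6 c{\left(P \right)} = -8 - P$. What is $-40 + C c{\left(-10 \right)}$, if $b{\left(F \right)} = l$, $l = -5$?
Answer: $\frac{3856}{3} \approx 1285.3$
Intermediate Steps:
$b{\left(F \right)} = -5$
$c{\left(P \right)} = 2 + \frac{P}{6}$ ($c{\left(P \right)} = \frac{2}{3} - \frac{-8 - P}{6} = \frac{2}{3} + \left(\frac{4}{3} + \frac{P}{6}\right) = 2 + \frac{P}{6}$)
$C = 3976$ ($C = \left(-72 - 70\right) \left(-23 - 5\right) = \left(-142\right) \left(-28\right) = 3976$)
$-40 + C c{\left(-10 \right)} = -40 + 3976 \left(2 + \frac{1}{6} \left(-10\right)\right) = -40 + 3976 \left(2 - \frac{5}{3}\right) = -40 + 3976 \cdot \frac{1}{3} = -40 + \frac{3976}{3} = \frac{3856}{3}$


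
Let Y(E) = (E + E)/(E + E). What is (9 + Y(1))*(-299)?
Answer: -2990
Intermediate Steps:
Y(E) = 1 (Y(E) = (2*E)/((2*E)) = (2*E)*(1/(2*E)) = 1)
(9 + Y(1))*(-299) = (9 + 1)*(-299) = 10*(-299) = -2990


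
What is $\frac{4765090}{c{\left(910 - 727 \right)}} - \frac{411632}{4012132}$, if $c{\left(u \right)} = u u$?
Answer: $\frac{4776096231958}{33590572137} \approx 142.19$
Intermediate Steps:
$c{\left(u \right)} = u^{2}$
$\frac{4765090}{c{\left(910 - 727 \right)}} - \frac{411632}{4012132} = \frac{4765090}{\left(910 - 727\right)^{2}} - \frac{411632}{4012132} = \frac{4765090}{\left(910 - 727\right)^{2}} - \frac{102908}{1003033} = \frac{4765090}{183^{2}} - \frac{102908}{1003033} = \frac{4765090}{33489} - \frac{102908}{1003033} = \frac{4776096231958}{33590572137}$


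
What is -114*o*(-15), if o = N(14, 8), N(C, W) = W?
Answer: 13680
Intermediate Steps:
o = 8
-114*o*(-15) = -114*8*(-15) = -912*(-15) = 13680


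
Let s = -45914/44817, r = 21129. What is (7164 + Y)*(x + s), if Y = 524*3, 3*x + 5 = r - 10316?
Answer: 470039891776/14939 ≈ 3.1464e+7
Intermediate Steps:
s = -45914/44817 (s = -45914*1/44817 = -45914/44817 ≈ -1.0245)
x = 10808/3 (x = -5/3 + (21129 - 10316)/3 = -5/3 + (⅓)*10813 = -5/3 + 10813/3 = 10808/3 ≈ 3602.7)
Y = 1572
(7164 + Y)*(x + s) = (7164 + 1572)*(10808/3 - 45914/44817) = 8736*(161414798/44817) = 470039891776/14939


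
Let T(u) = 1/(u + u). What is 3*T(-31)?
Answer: -3/62 ≈ -0.048387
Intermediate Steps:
T(u) = 1/(2*u)
3*T(-31) = 3*((½)/(-31)) = 3*((½)*(-1/31)) = 3*(-1/62) = -3/62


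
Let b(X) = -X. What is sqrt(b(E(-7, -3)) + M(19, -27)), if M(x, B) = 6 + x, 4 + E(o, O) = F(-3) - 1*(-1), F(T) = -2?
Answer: sqrt(30) ≈ 5.4772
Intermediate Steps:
E(o, O) = -5 (E(o, O) = -4 + (-2 - 1*(-1)) = -4 + (-2 + 1) = -4 - 1 = -5)
sqrt(b(E(-7, -3)) + M(19, -27)) = sqrt(-1*(-5) + (6 + 19)) = sqrt(5 + 25) = sqrt(30)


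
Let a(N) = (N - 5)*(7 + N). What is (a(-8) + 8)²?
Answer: 441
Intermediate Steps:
a(N) = (-5 + N)*(7 + N)
(a(-8) + 8)² = ((-35 + (-8)² + 2*(-8)) + 8)² = ((-35 + 64 - 16) + 8)² = (13 + 8)² = 21² = 441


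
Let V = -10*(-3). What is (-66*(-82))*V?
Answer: 162360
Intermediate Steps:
V = 30
(-66*(-82))*V = -66*(-82)*30 = 5412*30 = 162360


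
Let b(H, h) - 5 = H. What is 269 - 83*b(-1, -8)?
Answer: -63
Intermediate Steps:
b(H, h) = 5 + H
269 - 83*b(-1, -8) = 269 - 83*(5 - 1) = 269 - 83*4 = 269 - 332 = -63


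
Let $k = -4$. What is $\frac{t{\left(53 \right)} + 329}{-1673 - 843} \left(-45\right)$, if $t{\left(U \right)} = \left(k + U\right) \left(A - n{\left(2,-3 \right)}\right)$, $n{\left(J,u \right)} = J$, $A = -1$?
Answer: $\frac{4095}{1258} \approx 3.2552$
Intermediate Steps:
$t{\left(U \right)} = 12 - 3 U$ ($t{\left(U \right)} = \left(-4 + U\right) \left(-1 - 2\right) = \left(-4 + U\right) \left(-3\right) = 12 - 3 U$)
$\frac{t{\left(53 \right)} + 329}{-1673 - 843} \left(-45\right) = \frac{\left(12 - 159\right) + 329}{-1673 - 843} \left(-45\right) = \frac{\left(12 - 159\right) + 329}{-2516} \left(-45\right) = \left(-147 + 329\right) \left(- \frac{1}{2516}\right) \left(-45\right) = 182 \left(- \frac{1}{2516}\right) \left(-45\right) = \left(- \frac{91}{1258}\right) \left(-45\right) = \frac{4095}{1258}$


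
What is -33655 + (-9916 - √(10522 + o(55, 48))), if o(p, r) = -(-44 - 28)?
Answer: -43571 - √10594 ≈ -43674.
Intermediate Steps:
o(p, r) = 72 (o(p, r) = -1*(-72) = 72)
-33655 + (-9916 - √(10522 + o(55, 48))) = -33655 + (-9916 - √(10522 + 72)) = -33655 + (-9916 - √10594) = -43571 - √10594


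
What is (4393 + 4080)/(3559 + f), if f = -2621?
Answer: 8473/938 ≈ 9.0331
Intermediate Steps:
(4393 + 4080)/(3559 + f) = (4393 + 4080)/(3559 - 2621) = 8473/938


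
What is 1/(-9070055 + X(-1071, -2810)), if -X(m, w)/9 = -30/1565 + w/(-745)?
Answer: -46637/423001730143 ≈ -1.1025e-7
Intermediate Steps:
X(m, w) = 54/313 + 9*w/745 (X(m, w) = -9*(-30/1565 + w/(-745)) = -9*(-30*1/1565 + w*(-1/745)) = -9*(-6/313 - w/745) = 54/313 + 9*w/745)
1/(-9070055 + X(-1071, -2810)) = 1/(-9070055 + (54/313 + (9/745)*(-2810))) = 1/(-9070055 + (54/313 - 5058/149)) = 1/(-9070055 - 1575108/46637) = 1/(-423001730143/46637) = -46637/423001730143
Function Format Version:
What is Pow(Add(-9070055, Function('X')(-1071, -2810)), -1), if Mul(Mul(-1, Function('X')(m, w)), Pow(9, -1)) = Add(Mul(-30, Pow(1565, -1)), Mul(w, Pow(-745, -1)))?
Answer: Rational(-46637, 423001730143) ≈ -1.1025e-7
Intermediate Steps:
Function('X')(m, w) = Add(Rational(54, 313), Mul(Rational(9, 745), w)) (Function('X')(m, w) = Mul(-9, Add(Mul(-30, Pow(1565, -1)), Mul(w, Pow(-745, -1)))) = Mul(-9, Add(Mul(-30, Rational(1, 1565)), Mul(w, Rational(-1, 745)))) = Mul(-9, Add(Rational(-6, 313), Mul(Rational(-1, 745), w))) = Add(Rational(54, 313), Mul(Rational(9, 745), w)))
Pow(Add(-9070055, Function('X')(-1071, -2810)), -1) = Pow(Add(-9070055, Add(Rational(54, 313), Mul(Rational(9, 745), -2810))), -1) = Pow(Add(-9070055, Add(Rational(54, 313), Rational(-5058, 149))), -1) = Pow(Add(-9070055, Rational(-1575108, 46637)), -1) = Pow(Rational(-423001730143, 46637), -1) = Rational(-46637, 423001730143)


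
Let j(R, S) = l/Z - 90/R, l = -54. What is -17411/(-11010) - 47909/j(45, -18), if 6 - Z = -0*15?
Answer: 527669611/121110 ≈ 4356.9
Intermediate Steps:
Z = 6 (Z = 6 - (-1)*0*15 = 6 - (-1)*0 = 6 - 1*0 = 6 + 0 = 6)
j(R, S) = -9 - 90/R (j(R, S) = -54/6 - 90/R = -54*⅙ - 90/R = -9 - 90/R)
-17411/(-11010) - 47909/j(45, -18) = -17411/(-11010) - 47909/(-9 - 90/45) = -17411*(-1/11010) - 47909/(-9 - 90*1/45) = 17411/11010 - 47909/(-9 - 2) = 17411/11010 - 47909/(-11) = 17411/11010 - 47909*(-1/11) = 17411/11010 + 47909/11 = 527669611/121110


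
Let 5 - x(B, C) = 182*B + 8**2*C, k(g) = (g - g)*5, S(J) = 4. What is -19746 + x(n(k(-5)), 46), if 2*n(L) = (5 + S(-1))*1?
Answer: -23504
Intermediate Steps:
k(g) = 0 (k(g) = 0*5 = 0)
n(L) = 9/2 (n(L) = ((5 + 4)*1)/2 = (9*1)/2 = (1/2)*9 = 9/2)
x(B, C) = 5 - 182*B - 64*C (x(B, C) = 5 - (182*B + 8**2*C) = 5 - (182*B + 64*C) = 5 - (64*C + 182*B) = 5 + (-182*B - 64*C) = 5 - 182*B - 64*C)
-19746 + x(n(k(-5)), 46) = -19746 + (5 - 182*9/2 - 64*46) = -19746 + (5 - 819 - 2944) = -19746 - 3758 = -23504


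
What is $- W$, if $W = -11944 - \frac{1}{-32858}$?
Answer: $\frac{392455951}{32858} \approx 11944.0$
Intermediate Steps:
$W = - \frac{392455951}{32858}$ ($W = -11944 - - \frac{1}{32858} = -11944 + \frac{1}{32858} = - \frac{392455951}{32858} \approx -11944.0$)
$- W = \left(-1\right) \left(- \frac{392455951}{32858}\right) = \frac{392455951}{32858}$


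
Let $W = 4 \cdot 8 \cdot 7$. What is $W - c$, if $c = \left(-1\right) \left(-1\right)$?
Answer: $223$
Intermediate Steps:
$c = 1$
$W = 224$ ($W = 32 \cdot 7 = 224$)
$W - c = 224 - 1 = 223$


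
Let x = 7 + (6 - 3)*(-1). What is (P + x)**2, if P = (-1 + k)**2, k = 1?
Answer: 16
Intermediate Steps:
x = 4 (x = 7 + 3*(-1) = 7 - 3 = 4)
P = 0 (P = (-1 + 1)**2 = 0**2 = 0)
(P + x)**2 = (0 + 4)**2 = 4**2 = 16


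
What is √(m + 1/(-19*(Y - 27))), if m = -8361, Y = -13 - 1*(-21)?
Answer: 4*I*√188645/19 ≈ 91.438*I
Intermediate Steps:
Y = 8 (Y = -13 + 21 = 8)
√(m + 1/(-19*(Y - 27))) = √(-8361 + 1/(-19*(8 - 27))) = √(-8361 + 1/(-19*(-19))) = √(-8361 + 1/361) = √(-3018320/361) = 4*I*√188645/19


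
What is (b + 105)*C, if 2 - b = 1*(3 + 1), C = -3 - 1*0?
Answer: -309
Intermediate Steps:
C = -3 (C = -3 + 0 = -3)
b = -2 (b = 2 - (3 + 1) = 2 - 4 = -2)
(b + 105)*C = (-2 + 105)*(-3) = 103*(-3) = -309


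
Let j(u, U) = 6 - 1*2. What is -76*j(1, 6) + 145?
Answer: -159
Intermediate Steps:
j(u, U) = 4 (j(u, U) = 6 - 2 = 4)
-76*j(1, 6) + 145 = -76*4 + 145 = -304 + 145 = -159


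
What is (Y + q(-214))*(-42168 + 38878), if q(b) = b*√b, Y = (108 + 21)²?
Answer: -54748890 + 704060*I*√214 ≈ -5.4749e+7 + 1.03e+7*I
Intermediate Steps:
Y = 16641 (Y = 129² = 16641)
q(b) = b^(3/2)
(Y + q(-214))*(-42168 + 38878) = (16641 + (-214)^(3/2))*(-42168 + 38878) = (16641 - 214*I*√214)*(-3290) = -54748890 + 704060*I*√214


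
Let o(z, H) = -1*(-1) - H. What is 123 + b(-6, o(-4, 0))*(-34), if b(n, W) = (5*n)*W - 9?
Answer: 1449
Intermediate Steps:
o(z, H) = 1 - H
b(n, W) = -9 + 5*W*n (b(n, W) = 5*W*n - 9 = -9 + 5*W*n)
123 + b(-6, o(-4, 0))*(-34) = 123 + (-9 + 5*(1 - 1*0)*(-6))*(-34) = 123 + (-9 + 5*(1 + 0)*(-6))*(-34) = 123 + (-9 + 5*1*(-6))*(-34) = 123 + (-9 - 30)*(-34) = 123 - 39*(-34) = 123 + 1326 = 1449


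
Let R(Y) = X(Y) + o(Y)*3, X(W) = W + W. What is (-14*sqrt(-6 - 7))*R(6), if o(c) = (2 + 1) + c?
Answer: -546*I*sqrt(13) ≈ -1968.6*I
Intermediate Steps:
X(W) = 2*W
o(c) = 3 + c
R(Y) = 9 + 5*Y (R(Y) = 2*Y + (3 + Y)*3 = 2*Y + (9 + 3*Y) = 9 + 5*Y)
(-14*sqrt(-6 - 7))*R(6) = (-14*sqrt(-6 - 7))*(9 + 5*6) = (-14*I*sqrt(13))*(9 + 30) = -14*I*sqrt(13)*39 = -546*I*sqrt(13)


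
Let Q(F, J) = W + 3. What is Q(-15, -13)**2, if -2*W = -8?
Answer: 49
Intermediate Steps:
W = 4 (W = -1/2*(-8) = 4)
Q(F, J) = 7 (Q(F, J) = 4 + 3 = 7)
Q(-15, -13)**2 = 7**2 = 49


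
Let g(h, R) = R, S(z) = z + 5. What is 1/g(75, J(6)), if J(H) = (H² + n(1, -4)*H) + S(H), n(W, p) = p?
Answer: 1/23 ≈ 0.043478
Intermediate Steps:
S(z) = 5 + z
J(H) = 5 + H² - 3*H (J(H) = (H² - 4*H) + (5 + H) = 5 + H² - 3*H)
1/g(75, J(6)) = 1/(5 + 6² - 3*6) = 1/(5 + 36 - 18) = 1/23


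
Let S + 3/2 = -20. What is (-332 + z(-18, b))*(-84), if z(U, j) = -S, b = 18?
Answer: 26082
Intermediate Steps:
S = -43/2 (S = -3/2 - 20 = -43/2 ≈ -21.500)
z(U, j) = 43/2 (z(U, j) = -1*(-43/2) = 43/2)
(-332 + z(-18, b))*(-84) = (-332 + 43/2)*(-84) = -621/2*(-84) = 26082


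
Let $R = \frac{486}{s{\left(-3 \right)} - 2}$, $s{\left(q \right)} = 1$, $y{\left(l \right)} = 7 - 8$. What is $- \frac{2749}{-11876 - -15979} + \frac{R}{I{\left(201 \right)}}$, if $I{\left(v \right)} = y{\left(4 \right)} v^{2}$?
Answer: $- \frac{12118699}{18418367} \approx -0.65797$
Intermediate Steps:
$y{\left(l \right)} = -1$ ($y{\left(l \right)} = 7 - 8 = -1$)
$I{\left(v \right)} = - v^{2}$
$R = -486$ ($R = \frac{486}{1 - 2} = \frac{486}{-1} = 486 \left(-1\right) = -486$)
$- \frac{2749}{-11876 - -15979} + \frac{R}{I{\left(201 \right)}} = - \frac{2749}{-11876 - -15979} - \frac{486}{\left(-1\right) 201^{2}} = - \frac{2749}{-11876 + 15979} - \frac{486}{\left(-1\right) 40401} = - \frac{2749}{4103} - \frac{486}{-40401} = \left(-2749\right) \frac{1}{4103} - - \frac{54}{4489} = - \frac{2749}{4103} + \frac{54}{4489} = - \frac{12118699}{18418367}$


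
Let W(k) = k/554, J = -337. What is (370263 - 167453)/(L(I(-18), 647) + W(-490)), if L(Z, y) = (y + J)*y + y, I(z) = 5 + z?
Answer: 28089185/27868432 ≈ 1.0079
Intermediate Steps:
W(k) = k/554 (W(k) = k*(1/554) = k/554)
L(Z, y) = y + y*(-337 + y) (L(Z, y) = (y - 337)*y + y = (-337 + y)*y + y = y*(-337 + y) + y = y + y*(-337 + y))
(370263 - 167453)/(L(I(-18), 647) + W(-490)) = (370263 - 167453)/(647*(-336 + 647) + (1/554)*(-490)) = 202810/(647*311 - 245/277) = 202810/(201217 - 245/277) = 202810/(55736864/277) = 202810*(277/55736864) = 28089185/27868432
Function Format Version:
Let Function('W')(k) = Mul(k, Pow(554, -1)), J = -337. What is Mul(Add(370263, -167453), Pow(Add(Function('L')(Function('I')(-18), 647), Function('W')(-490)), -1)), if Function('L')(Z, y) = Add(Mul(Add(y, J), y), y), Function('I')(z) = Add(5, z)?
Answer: Rational(28089185, 27868432) ≈ 1.0079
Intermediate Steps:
Function('W')(k) = Mul(Rational(1, 554), k) (Function('W')(k) = Mul(k, Rational(1, 554)) = Mul(Rational(1, 554), k))
Function('L')(Z, y) = Add(y, Mul(y, Add(-337, y))) (Function('L')(Z, y) = Add(Mul(Add(y, -337), y), y) = Add(Mul(Add(-337, y), y), y) = Add(Mul(y, Add(-337, y)), y) = Add(y, Mul(y, Add(-337, y))))
Mul(Add(370263, -167453), Pow(Add(Function('L')(Function('I')(-18), 647), Function('W')(-490)), -1)) = Mul(Add(370263, -167453), Pow(Add(Mul(647, Add(-336, 647)), Mul(Rational(1, 554), -490)), -1)) = Mul(202810, Pow(Add(Mul(647, 311), Rational(-245, 277)), -1)) = Mul(202810, Pow(Add(201217, Rational(-245, 277)), -1)) = Mul(202810, Pow(Rational(55736864, 277), -1)) = Mul(202810, Rational(277, 55736864)) = Rational(28089185, 27868432)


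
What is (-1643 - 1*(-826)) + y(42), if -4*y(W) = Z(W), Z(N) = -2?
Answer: -1633/2 ≈ -816.50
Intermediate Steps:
y(W) = ½ (y(W) = -¼*(-2) = ½)
(-1643 - 1*(-826)) + y(42) = (-1643 - 1*(-826)) + ½ = (-1643 + 826) + ½ = -817 + ½ = -1633/2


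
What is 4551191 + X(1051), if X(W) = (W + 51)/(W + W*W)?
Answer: 2516016716317/552826 ≈ 4.5512e+6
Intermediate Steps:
X(W) = (51 + W)/(W + W**2)
4551191 + X(1051) = 4551191 + (51 + 1051)/(1051*(1 + 1051)) = 4551191 + (1/1051)*1102/1052 = 4551191 + (1/1051)*(1/1052)*1102 = 4551191 + 551/552826 = 2516016716317/552826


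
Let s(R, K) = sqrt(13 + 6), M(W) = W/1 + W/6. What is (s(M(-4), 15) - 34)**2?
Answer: (34 - sqrt(19))**2 ≈ 878.59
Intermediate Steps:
M(W) = 7*W/6 (M(W) = W*1 + W*(1/6) = W + W/6 = 7*W/6)
s(R, K) = sqrt(19)
(s(M(-4), 15) - 34)**2 = (sqrt(19) - 34)**2 = (-34 + sqrt(19))**2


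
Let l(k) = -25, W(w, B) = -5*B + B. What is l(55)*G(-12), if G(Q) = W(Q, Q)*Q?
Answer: 14400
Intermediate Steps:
W(w, B) = -4*B
G(Q) = -4*Q² (G(Q) = (-4*Q)*Q = -4*Q²)
l(55)*G(-12) = -(-100)*(-12)² = -(-100)*144 = -25*(-576) = 14400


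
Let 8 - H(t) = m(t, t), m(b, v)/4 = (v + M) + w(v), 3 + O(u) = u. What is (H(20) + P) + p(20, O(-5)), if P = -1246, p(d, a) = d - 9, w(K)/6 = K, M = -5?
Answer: -1767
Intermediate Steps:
O(u) = -3 + u
w(K) = 6*K
m(b, v) = -20 + 28*v (m(b, v) = 4*((v - 5) + 6*v) = 4*((-5 + v) + 6*v) = 4*(-5 + 7*v) = -20 + 28*v)
p(d, a) = -9 + d
H(t) = 28 - 28*t (H(t) = 8 - (-20 + 28*t) = 8 + (20 - 28*t) = 28 - 28*t)
(H(20) + P) + p(20, O(-5)) = ((28 - 28*20) - 1246) + (-9 + 20) = ((28 - 560) - 1246) + 11 = (-532 - 1246) + 11 = -1778 + 11 = -1767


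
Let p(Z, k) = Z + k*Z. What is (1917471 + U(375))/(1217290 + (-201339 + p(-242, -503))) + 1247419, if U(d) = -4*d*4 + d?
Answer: 472953314037/379145 ≈ 1.2474e+6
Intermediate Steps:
p(Z, k) = Z + Z*k
U(d) = -15*d (U(d) = -16*d + d = -15*d)
(1917471 + U(375))/(1217290 + (-201339 + p(-242, -503))) + 1247419 = (1917471 - 15*375)/(1217290 + (-201339 - 242*(1 - 503))) + 1247419 = (1917471 - 5625)/(1217290 + (-201339 - 242*(-502))) + 1247419 = 1911846/(1217290 + (-201339 + 121484)) + 1247419 = 1911846/(1217290 - 79855) + 1247419 = 1911846/1137435 + 1247419 = 1911846*(1/1137435) + 1247419 = 637282/379145 + 1247419 = 472953314037/379145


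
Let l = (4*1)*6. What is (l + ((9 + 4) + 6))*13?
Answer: 559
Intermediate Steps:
l = 24 (l = 4*6 = 24)
(l + ((9 + 4) + 6))*13 = (24 + ((9 + 4) + 6))*13 = (24 + (13 + 6))*13 = (24 + 19)*13 = 43*13 = 559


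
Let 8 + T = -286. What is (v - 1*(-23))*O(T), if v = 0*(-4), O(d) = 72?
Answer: 1656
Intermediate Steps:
T = -294 (T = -8 - 286 = -294)
v = 0
(v - 1*(-23))*O(T) = (0 - 1*(-23))*72 = (0 + 23)*72 = 23*72 = 1656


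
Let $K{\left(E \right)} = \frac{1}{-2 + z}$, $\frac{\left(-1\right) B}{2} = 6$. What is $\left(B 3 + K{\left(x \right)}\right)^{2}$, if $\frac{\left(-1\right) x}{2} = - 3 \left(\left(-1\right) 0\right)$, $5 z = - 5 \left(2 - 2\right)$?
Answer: $\frac{5329}{4} \approx 1332.3$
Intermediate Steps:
$B = -12$ ($B = \left(-2\right) 6 = -12$)
$z = 0$ ($z = \frac{\left(-5\right) \left(2 - 2\right)}{5} = \frac{\left(-5\right) 0}{5} = \frac{1}{5} \cdot 0 = 0$)
$x = 0$ ($x = - 2 \left(- 3 \left(\left(-1\right) 0\right)\right) = - 2 \left(\left(-3\right) 0\right) = \left(-2\right) 0 = 0$)
$K{\left(E \right)} = - \frac{1}{2}$ ($K{\left(E \right)} = \frac{1}{-2 + 0} = \frac{1}{-2} = - \frac{1}{2}$)
$\left(B 3 + K{\left(x \right)}\right)^{2} = \left(\left(-12\right) 3 - \frac{1}{2}\right)^{2} = \left(-36 - \frac{1}{2}\right)^{2} = \left(- \frac{73}{2}\right)^{2} = \frac{5329}{4}$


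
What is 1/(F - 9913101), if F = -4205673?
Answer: -1/14118774 ≈ -7.0828e-8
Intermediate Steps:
1/(F - 9913101) = 1/(-4205673 - 9913101) = 1/(-14118774) = -1/14118774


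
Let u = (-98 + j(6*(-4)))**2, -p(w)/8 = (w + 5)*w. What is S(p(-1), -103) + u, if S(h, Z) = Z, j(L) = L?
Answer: 14781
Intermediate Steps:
p(w) = -8*w*(5 + w) (p(w) = -8*(w + 5)*w = -8*(5 + w)*w = -8*w*(5 + w))
u = 14884 (u = (-98 + 6*(-4))**2 = (-98 - 24)**2 = (-122)**2 = 14884)
S(p(-1), -103) + u = -103 + 14884 = 14781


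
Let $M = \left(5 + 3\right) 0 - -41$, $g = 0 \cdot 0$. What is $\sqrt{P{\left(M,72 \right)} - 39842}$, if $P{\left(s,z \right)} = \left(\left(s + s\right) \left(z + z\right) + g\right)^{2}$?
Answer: $29 \sqrt{165742} \approx 11806.0$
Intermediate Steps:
$g = 0$
$M = 41$ ($M = 8 \cdot 0 + 41 = 0 + 41 = 41$)
$P{\left(s,z \right)} = 16 s^{2} z^{2}$ ($P{\left(s,z \right)} = \left(\left(s + s\right) \left(z + z\right) + 0\right)^{2} = \left(2 s 2 z + 0\right)^{2} = \left(4 s z + 0\right)^{2} = \left(4 s z\right)^{2} = 16 s^{2} z^{2}$)
$\sqrt{P{\left(M,72 \right)} - 39842} = \sqrt{16 \cdot 41^{2} \cdot 72^{2} - 39842} = \sqrt{16 \cdot 1681 \cdot 5184 - 39842} = \sqrt{139428864 - 39842} = \sqrt{139389022} = 29 \sqrt{165742}$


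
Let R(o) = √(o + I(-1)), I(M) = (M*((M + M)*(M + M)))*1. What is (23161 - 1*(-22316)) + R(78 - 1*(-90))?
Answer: 45477 + 2*√41 ≈ 45490.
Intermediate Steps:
I(M) = 4*M³ (I(M) = (M*((2*M)*(2*M)))*1 = (M*(4*M²))*1 = (4*M³)*1 = 4*M³)
R(o) = √(-4 + o) (R(o) = √(o + 4*(-1)³) = √(o + 4*(-1)) = √(o - 4) = √(-4 + o))
(23161 - 1*(-22316)) + R(78 - 1*(-90)) = (23161 - 1*(-22316)) + √(-4 + (78 - 1*(-90))) = (23161 + 22316) + √(-4 + (78 + 90)) = 45477 + √(-4 + 168) = 45477 + √164 = 45477 + 2*√41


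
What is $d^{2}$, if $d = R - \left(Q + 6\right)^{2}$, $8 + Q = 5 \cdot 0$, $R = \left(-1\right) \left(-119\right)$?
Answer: $13225$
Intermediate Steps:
$R = 119$
$Q = -8$ ($Q = -8 + 5 \cdot 0 = -8 + 0 = -8$)
$d = 115$ ($d = 119 - \left(-8 + 6\right)^{2} = 119 - \left(-2\right)^{2} = 119 - 4 = 115$)
$d^{2} = 115^{2} = 13225$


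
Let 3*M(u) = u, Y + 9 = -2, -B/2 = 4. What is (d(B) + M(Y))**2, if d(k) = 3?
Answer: 4/9 ≈ 0.44444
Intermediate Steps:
B = -8 (B = -2*4 = -8)
Y = -11 (Y = -9 - 2 = -11)
M(u) = u/3
(d(B) + M(Y))**2 = (3 + (1/3)*(-11))**2 = (3 - 11/3)**2 = (-2/3)**2 = 4/9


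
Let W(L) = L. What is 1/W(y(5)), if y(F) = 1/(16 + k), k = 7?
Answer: 23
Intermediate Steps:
y(F) = 1/23 (y(F) = 1/(16 + 7) = 1/23)
1/W(y(5)) = 1/(1/23) = 23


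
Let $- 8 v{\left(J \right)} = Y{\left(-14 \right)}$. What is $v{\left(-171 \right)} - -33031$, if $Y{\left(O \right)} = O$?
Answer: $\frac{132131}{4} \approx 33033.0$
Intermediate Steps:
$v{\left(J \right)} = \frac{7}{4}$ ($v{\left(J \right)} = \left(- \frac{1}{8}\right) \left(-14\right) = \frac{7}{4}$)
$v{\left(-171 \right)} - -33031 = \frac{7}{4} - -33031 = \frac{7}{4} + 33031 = \frac{132131}{4}$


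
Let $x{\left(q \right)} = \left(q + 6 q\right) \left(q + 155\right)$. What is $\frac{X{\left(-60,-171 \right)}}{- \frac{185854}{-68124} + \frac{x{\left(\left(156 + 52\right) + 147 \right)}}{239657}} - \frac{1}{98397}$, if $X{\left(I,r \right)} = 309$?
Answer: $\frac{248199261892856243}{6439009325872383} \approx 38.546$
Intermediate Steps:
$x{\left(q \right)} = 7 q \left(155 + q\right)$
$\frac{X{\left(-60,-171 \right)}}{- \frac{185854}{-68124} + \frac{x{\left(\left(156 + 52\right) + 147 \right)}}{239657}} - \frac{1}{98397} = \frac{309}{- \frac{185854}{-68124} + \frac{7 \left(\left(156 + 52\right) + 147\right) \left(155 + \left(\left(156 + 52\right) + 147\right)\right)}{239657}} - \frac{1}{98397} = \frac{309}{\left(-185854\right) \left(- \frac{1}{68124}\right) + 7 \left(208 + 147\right) \left(155 + \left(208 + 147\right)\right) \frac{1}{239657}} - \frac{1}{98397} = \frac{309}{\frac{92927}{34062} + 7 \cdot 355 \left(155 + 355\right) \frac{1}{239657}} - \frac{1}{98397} = \frac{309}{\frac{92927}{34062} + 7 \cdot 355 \cdot 510 \cdot \frac{1}{239657}} - \frac{1}{98397} = \frac{309}{\frac{92927}{34062} + 1267350 \cdot \frac{1}{239657}} - \frac{1}{98397} = \frac{309}{\frac{92927}{34062} + \frac{1267350}{239657}} - \frac{1}{98397} = \frac{309}{\frac{65439081739}{8163196734}} - \frac{1}{98397} = 309 \cdot \frac{8163196734}{65439081739} - \frac{1}{98397} = \frac{2522427790806}{65439081739} - \frac{1}{98397} = \frac{248199261892856243}{6439009325872383}$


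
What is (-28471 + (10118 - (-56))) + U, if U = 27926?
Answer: 9629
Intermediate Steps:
(-28471 + (10118 - (-56))) + U = (-28471 + (10118 - (-56))) + 27926 = (-28471 + (10118 - 1*(-56))) + 27926 = (-28471 + (10118 + 56)) + 27926 = (-28471 + 10174) + 27926 = -18297 + 27926 = 9629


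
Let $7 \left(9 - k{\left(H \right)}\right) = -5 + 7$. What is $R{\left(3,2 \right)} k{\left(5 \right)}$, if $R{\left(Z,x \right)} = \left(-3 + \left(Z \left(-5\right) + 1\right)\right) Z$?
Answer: $- \frac{3111}{7} \approx -444.43$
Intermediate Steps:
$k{\left(H \right)} = \frac{61}{7}$ ($k{\left(H \right)} = 9 - \frac{-5 + 7}{7} = 9 - \frac{2}{7} = \frac{61}{7}$)
$R{\left(Z,x \right)} = Z \left(-2 - 5 Z\right)$ ($R{\left(Z,x \right)} = \left(-3 - \left(-1 + 5 Z\right)\right) Z = \left(-2 - 5 Z\right) Z = Z \left(-2 - 5 Z\right)$)
$R{\left(3,2 \right)} k{\left(5 \right)} = \left(-1\right) 3 \left(2 + 5 \cdot 3\right) \frac{61}{7} = \left(-1\right) 3 \left(2 + 15\right) \frac{61}{7} = \left(-1\right) 3 \cdot 17 \cdot \frac{61}{7} = \left(-51\right) \frac{61}{7} = - \frac{3111}{7}$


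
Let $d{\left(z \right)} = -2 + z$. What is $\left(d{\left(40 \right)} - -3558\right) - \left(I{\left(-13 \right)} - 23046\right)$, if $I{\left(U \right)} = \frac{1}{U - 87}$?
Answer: $\frac{2664201}{100} \approx 26642.0$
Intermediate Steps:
$I{\left(U \right)} = \frac{1}{-87 + U}$
$\left(d{\left(40 \right)} - -3558\right) - \left(I{\left(-13 \right)} - 23046\right) = \left(\left(-2 + 40\right) - -3558\right) - \left(\frac{1}{-87 - 13} - 23046\right) = \left(38 + 3558\right) - \left(\frac{1}{-100} - 23046\right) = 3596 - \left(- \frac{1}{100} - 23046\right) = 3596 - - \frac{2304601}{100} = 3596 + \frac{2304601}{100} = \frac{2664201}{100}$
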